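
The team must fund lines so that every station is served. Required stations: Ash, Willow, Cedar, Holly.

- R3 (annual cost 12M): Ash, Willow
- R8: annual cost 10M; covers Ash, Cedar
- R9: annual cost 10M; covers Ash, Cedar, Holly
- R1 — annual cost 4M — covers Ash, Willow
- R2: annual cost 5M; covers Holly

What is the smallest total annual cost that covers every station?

14

This is an integer covering problem.
Choose R9 and R1: together they cover Ash, Willow, Cedar, Holly — every station.
Total annual cost: 10 + 4 = 14.
No cover costs less than 14.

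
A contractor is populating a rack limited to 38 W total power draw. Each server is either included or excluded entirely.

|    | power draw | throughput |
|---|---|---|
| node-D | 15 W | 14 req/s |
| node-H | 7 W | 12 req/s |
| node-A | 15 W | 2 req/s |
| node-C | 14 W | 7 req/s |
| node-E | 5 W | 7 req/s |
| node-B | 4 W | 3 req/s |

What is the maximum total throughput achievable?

This is an integer program with binary decision variables.
Allowing fractional choices, the relaxed optimum would be about 39.5, but servers are indivisible.
node-D + node-H + node-E + node-B: power draw 15 + 7 + 5 + 4 = 31 ≤ 38, throughput 14 + 12 + 7 + 3 = 36.
node-D + node-H + node-C: power draw 15 + 7 + 14 = 36 ≤ 38, throughput 14 + 12 + 7 = 33.
node-D + node-H + node-E: power draw 15 + 7 + 5 = 27 ≤ 38, throughput 14 + 12 + 7 = 33.
Best is node-D, node-H, node-E, and node-B with total throughput 36.

36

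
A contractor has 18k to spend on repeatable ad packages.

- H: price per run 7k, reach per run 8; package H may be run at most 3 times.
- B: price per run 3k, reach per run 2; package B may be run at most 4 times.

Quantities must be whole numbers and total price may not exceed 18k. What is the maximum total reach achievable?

18

2×H: price 14 ≤ 18, reach 2·8 = 16.
2×H and 1×B: price 17 ≤ 18, reach 2·8 + 1·2 = 18.
Best is 18.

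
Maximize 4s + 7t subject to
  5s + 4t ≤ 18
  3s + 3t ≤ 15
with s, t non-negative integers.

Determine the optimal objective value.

28

(s,t)=(0,4): 5·0+4·4=16≤18, 3·0+3·4=12≤15, objective 28.
(s,t)=(1,3): 5·1+4·3=17≤18, 3·1+3·3=12≤15, objective 25.
(s,t)=(0,3): 5·0+4·3=12≤18, 3·0+3·3=9≤15, objective 21.
Maximum is 28 at (s,t)=(0,4).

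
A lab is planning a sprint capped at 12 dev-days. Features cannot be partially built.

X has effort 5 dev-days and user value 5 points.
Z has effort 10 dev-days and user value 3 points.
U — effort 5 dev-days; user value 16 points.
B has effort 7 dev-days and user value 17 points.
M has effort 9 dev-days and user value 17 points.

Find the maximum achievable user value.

Take U and B: effort 5 + 7 = 12 ≤ 12, user value 16 + 17 = 33.
No other feasible combination does better.

33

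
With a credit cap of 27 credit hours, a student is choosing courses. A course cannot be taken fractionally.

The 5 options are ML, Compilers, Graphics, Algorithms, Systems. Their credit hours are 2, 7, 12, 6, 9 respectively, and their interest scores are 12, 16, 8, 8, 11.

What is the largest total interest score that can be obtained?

47

Take ML, Compilers, Algorithms, and Systems: credit hours 2 + 7 + 6 + 9 = 24 ≤ 27, interest score 12 + 16 + 8 + 11 = 47.
No other feasible combination does better.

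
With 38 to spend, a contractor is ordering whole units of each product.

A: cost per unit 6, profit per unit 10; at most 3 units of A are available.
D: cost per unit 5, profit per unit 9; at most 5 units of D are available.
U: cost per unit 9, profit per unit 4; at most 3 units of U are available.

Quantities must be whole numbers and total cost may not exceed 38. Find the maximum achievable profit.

D has the best ratio (9/5); taking only D gives at most 5×9 = 45 (stopped by the supply cap of 5).
Mixing does better — 3×A and 4×D: cost 38 ≤ 38, profit 3·10 + 4·9 = 66.

66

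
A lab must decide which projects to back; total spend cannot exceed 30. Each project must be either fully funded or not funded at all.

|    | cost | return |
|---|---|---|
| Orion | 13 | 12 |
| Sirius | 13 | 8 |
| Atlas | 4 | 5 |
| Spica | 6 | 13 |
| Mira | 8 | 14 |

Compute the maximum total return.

Take Orion, Spica, and Mira: cost 13 + 6 + 8 = 27 ≤ 30, return 12 + 13 + 14 = 39.
No other feasible combination does better.

39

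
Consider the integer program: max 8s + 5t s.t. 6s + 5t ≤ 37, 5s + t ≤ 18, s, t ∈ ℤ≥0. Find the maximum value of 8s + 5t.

Relaxing integrality, the LP optimum is 42.58 at (s,t) = (2.79, 4.05), which is not an integer point.
(s,t)=(2,5): 6·2+5·5=37≤37, 5·2+1·5=15≤18, objective 41.
(s,t)=(3,3): 6·3+5·3=33≤37, 5·3+1·3=18≤18, objective 39.
(s,t)=(1,6): 6·1+5·6=36≤37, 5·1+1·6=11≤18, objective 38.
Maximum is 41 at (s,t)=(2,5).

41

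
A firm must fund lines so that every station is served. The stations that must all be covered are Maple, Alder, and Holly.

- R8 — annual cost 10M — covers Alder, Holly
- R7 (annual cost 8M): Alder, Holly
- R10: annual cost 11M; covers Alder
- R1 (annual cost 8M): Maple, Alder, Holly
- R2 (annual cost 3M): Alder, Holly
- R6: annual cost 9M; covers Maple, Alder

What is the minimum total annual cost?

8

This is a weighted set-cover instance.
The greedy cost-per-new-station heuristic would pick R2 and R1 for 11, but a cheaper cover exists.
R1 alone covers Maple, Alder, Holly — every station.
Total annual cost: 8.
No cover costs less than 8.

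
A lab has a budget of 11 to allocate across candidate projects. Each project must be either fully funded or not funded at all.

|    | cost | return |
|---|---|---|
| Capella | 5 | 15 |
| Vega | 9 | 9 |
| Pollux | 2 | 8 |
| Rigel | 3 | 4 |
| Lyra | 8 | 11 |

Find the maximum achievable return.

Capella + Pollux + Rigel: cost 5 + 2 + 3 = 10 ≤ 11, return 15 + 8 + 4 = 27.
Capella + Pollux: cost 5 + 2 = 7 ≤ 11, return 15 + 8 = 23.
Best is Capella, Pollux, and Rigel with total return 27.

27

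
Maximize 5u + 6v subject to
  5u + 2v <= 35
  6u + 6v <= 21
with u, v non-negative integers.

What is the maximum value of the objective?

(u,v)=(0,3): 5·0+2·3=6≤35, 6·0+6·3=18≤21, objective 18.
(u,v)=(1,2): 5·1+2·2=9≤35, 6·1+6·2=18≤21, objective 17.
The best lattice point is (0,3), giving 18.

18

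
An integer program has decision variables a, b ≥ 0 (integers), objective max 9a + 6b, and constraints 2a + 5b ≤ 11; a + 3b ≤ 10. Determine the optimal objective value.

45

The continuous relaxation peaks at (5.5, 0) with value 49.50; rounding to a feasible lattice point costs some objective.
(a,b)=(5,0) is feasible, giving 45.
(a,b)=(4,0) is feasible, giving 36.
The best lattice point is (5,0), giving 45.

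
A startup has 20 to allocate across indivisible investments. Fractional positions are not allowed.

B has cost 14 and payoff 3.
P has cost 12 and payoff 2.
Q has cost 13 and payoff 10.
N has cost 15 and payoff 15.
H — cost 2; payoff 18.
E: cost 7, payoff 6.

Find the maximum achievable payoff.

33

Allowing fractional choices, the relaxed optimum would be about 35.6, but investments are indivisible.
Q + H: cost 13 + 2 = 15 ≤ 20, payoff 10 + 18 = 28.
N + H: cost 15 + 2 = 17 ≤ 20, payoff 15 + 18 = 33.
Best is N and H with total payoff 33.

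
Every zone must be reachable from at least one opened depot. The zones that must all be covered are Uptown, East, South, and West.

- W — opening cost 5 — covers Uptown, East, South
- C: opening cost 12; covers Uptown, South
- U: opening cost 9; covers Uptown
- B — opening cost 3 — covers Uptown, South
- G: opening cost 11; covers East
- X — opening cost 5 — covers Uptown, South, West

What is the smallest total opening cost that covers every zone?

10

This is an integer covering problem.
The greedy cost-per-new-zone heuristic would pick B, W, and X for 13, but a cheaper cover exists.
Choose W and X: together they cover Uptown, East, South, West — every zone.
Total opening cost: 5 + 5 = 10.
No cover costs less than 10.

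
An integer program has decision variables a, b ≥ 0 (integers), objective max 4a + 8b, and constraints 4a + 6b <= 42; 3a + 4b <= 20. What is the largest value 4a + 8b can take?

40

(a,b)=(0,5) is feasible, giving 40.
(a,b)=(1,4) is feasible, giving 36.
(a,b)=(0,4) is feasible, giving 32.
No feasible integer point exceeds 40.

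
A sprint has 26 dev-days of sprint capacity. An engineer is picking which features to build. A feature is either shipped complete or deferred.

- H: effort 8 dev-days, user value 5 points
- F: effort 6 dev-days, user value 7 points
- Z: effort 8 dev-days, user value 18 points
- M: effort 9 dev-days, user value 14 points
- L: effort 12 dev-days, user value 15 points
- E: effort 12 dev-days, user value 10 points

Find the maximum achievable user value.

Take F, Z, and L: effort 6 + 8 + 12 = 26 ≤ 26, user value 7 + 18 + 15 = 40.
No other feasible combination does better.

40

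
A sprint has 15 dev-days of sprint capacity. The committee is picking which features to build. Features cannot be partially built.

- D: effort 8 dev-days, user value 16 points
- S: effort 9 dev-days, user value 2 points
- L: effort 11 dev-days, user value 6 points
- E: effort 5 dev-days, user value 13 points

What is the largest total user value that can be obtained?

29

Take D and E: effort 8 + 5 = 13 ≤ 15, user value 16 + 13 = 29.
No other feasible combination does better.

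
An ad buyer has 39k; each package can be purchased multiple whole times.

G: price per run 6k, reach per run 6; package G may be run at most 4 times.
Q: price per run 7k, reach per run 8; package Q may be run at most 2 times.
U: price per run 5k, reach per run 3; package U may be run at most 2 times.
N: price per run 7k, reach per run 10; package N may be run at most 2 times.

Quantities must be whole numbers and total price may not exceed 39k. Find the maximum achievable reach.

N has the best ratio (10/7); taking only N gives at most 2×10 = 20 (stopped by the supply cap of 2).
Mixing does better — 3×G, 1×Q, and 2×N: price 39 ≤ 39, reach 3·6 + 1·8 + 2·10 = 46.

46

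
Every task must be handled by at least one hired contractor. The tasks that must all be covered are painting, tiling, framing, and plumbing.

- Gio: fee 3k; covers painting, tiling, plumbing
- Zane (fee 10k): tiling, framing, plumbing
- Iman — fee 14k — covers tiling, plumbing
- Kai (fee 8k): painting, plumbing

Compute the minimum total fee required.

This is an integer covering problem.
Choose Gio and Zane: together they cover painting, tiling, framing, plumbing — every task.
Total fee: 3 + 10 = 13.
No cover costs less than 13.

13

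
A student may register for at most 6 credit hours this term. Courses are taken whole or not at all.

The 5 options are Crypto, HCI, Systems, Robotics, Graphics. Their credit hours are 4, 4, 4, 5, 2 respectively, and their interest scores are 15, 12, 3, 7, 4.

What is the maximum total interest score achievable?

HCI + Graphics: credit hours 4 + 2 = 6 ≤ 6, interest score 12 + 4 = 16.
Crypto + Graphics: credit hours 4 + 2 = 6 ≤ 6, interest score 15 + 4 = 19.
Best is Crypto and Graphics with total interest score 19.

19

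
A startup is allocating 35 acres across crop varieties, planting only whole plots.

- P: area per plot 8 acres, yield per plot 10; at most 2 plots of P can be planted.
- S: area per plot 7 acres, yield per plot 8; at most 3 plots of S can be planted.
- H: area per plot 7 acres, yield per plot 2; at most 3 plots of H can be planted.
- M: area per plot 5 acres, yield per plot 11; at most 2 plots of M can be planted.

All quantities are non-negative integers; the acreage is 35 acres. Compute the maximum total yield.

This is a bounded integer knapsack.
1×P, 2×S, and 2×M: area 32 ≤ 35, yield 1·10 + 2·8 + 2·11 = 48.
2×P, 1×S, and 2×M: area 33 ≤ 35, yield 2·10 + 1·8 + 2·11 = 50.
Best is 50.

50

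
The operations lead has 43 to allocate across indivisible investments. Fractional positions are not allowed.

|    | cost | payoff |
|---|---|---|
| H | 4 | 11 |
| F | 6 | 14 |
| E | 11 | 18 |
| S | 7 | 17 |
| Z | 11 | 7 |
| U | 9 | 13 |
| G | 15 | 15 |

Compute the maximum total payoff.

75

Take H, F, E, S, and G: cost 4 + 6 + 11 + 7 + 15 = 43 ≤ 43, payoff 11 + 14 + 18 + 17 + 15 = 75.
No other feasible combination does better.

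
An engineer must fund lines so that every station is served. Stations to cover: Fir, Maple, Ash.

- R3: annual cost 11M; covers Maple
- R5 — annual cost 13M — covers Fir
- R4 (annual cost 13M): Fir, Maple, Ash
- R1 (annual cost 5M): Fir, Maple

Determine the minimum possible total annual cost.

R4 alone covers Fir, Maple, Ash — every station.
Total annual cost: 13.

13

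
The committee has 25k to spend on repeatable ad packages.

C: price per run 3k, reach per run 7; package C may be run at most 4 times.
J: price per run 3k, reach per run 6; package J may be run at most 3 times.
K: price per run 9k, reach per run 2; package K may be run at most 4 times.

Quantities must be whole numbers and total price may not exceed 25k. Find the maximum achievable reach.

46

Take 4×C and 3×J: price 21 ≤ 25, reach 4·7 + 3·6 = 46.
C has the best ratio (7/3) and is taken to its limit of 4; remaining capacity is filled optimally with the others.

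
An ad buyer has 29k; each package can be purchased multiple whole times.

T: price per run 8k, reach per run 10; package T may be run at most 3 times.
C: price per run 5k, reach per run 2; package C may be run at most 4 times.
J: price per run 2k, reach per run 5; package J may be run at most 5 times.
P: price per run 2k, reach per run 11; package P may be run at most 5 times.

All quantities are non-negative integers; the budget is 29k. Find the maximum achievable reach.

1×T, 4×J, and 5×P: price 26 ≤ 29, reach 1·10 + 4·5 + 5·11 = 85.
1×T, 5×J, and 5×P: price 28 ≤ 29, reach 1·10 + 5·5 + 5·11 = 90.
Best is 90.

90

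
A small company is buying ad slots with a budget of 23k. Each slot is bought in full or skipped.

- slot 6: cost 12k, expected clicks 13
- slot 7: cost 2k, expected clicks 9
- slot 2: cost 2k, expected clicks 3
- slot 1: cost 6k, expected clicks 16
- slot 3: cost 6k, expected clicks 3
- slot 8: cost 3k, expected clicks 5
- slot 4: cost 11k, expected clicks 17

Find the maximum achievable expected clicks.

slot 7 + slot 1 + slot 8 + slot 4: cost 2 + 6 + 3 + 11 = 22 ≤ 23, expected clicks 9 + 16 + 5 + 17 = 47.
slot 7 + slot 2 + slot 1 + slot 4: cost 2 + 2 + 6 + 11 = 21 ≤ 23, expected clicks 9 + 3 + 16 + 17 = 45.
slot 6 + slot 7 + slot 1 + slot 8: cost 12 + 2 + 6 + 3 = 23 ≤ 23, expected clicks 13 + 9 + 16 + 5 = 43.
Best is slot 7, slot 1, slot 8, and slot 4 with total expected clicks 47.

47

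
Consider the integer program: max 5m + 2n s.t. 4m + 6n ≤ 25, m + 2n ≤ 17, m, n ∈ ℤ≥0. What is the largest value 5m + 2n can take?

(m,n)=(6,0): 4·6+6·0=24≤25, 1·6+2·0=6≤17, objective 30.
(m,n)=(5,0): 4·5+6·0=20≤25, 1·5+2·0=5≤17, objective 25.
The best lattice point is (6,0), giving 30.

30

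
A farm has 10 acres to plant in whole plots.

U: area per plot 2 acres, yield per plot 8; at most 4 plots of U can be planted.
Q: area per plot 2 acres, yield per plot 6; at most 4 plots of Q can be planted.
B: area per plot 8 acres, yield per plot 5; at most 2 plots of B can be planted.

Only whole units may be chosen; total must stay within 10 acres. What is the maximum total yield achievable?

38

4×U and 1×Q: area 10 ≤ 10, yield 4·8 + 1·6 = 38.
3×U and 2×Q: area 10 ≤ 10, yield 3·8 + 2·6 = 36.
Best is 38.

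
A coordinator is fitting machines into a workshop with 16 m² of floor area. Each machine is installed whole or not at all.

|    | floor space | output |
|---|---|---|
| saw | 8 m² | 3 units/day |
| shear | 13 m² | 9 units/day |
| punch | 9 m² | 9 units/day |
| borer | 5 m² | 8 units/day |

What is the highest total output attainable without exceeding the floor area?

Allowing fractional choices, the relaxed optimum would be about 18.4, but machines are indivisible.
saw + borer: floor space 8 + 5 = 13 ≤ 16, output 3 + 8 = 11.
punch: floor space 9 ≤ 16, output 9.
punch + borer: floor space 9 + 5 = 14 ≤ 16, output 9 + 8 = 17.
Best is punch and borer with total output 17.

17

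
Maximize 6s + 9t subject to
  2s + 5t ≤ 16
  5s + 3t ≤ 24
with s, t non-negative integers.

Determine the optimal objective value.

(s,t)=(3,2): 2·3+5·2=16≤16, 5·3+3·2=21≤24, objective 36.
(s,t)=(4,1): 2·4+5·1=13≤16, 5·4+3·1=23≤24, objective 33.
(s,t)=(2,2): 2·2+5·2=14≤16, 5·2+3·2=16≤24, objective 30.
The best lattice point is (3,2), giving 36.

36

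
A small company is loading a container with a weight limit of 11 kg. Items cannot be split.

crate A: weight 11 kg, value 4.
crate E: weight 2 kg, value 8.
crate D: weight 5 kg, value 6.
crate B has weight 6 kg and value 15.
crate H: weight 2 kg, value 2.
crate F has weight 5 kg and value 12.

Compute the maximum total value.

Take crate B and crate F: weight 6 + 5 = 11 ≤ 11, value 15 + 12 = 27.
No other feasible combination does better.

27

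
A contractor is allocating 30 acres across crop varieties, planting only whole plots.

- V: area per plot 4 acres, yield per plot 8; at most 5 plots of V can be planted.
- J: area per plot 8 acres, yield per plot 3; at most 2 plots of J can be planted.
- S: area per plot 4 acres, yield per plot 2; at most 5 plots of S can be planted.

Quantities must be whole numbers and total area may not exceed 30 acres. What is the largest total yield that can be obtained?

5×V and 1×J: area 28 ≤ 30, yield 5·8 + 1·3 = 43.
5×V and 2×S: area 28 ≤ 30, yield 5·8 + 2·2 = 44.
Best is 44.

44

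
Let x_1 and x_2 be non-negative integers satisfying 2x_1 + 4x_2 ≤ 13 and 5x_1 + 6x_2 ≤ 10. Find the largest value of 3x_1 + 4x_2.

Relaxing integrality, the LP optimum is 6.67 at (x_1,x_2) = (0, 1.67), which is not an integer point.
(x_1,x_2)=(2,0): 2·2+4·0=4≤13, 5·2+6·0=10≤10, objective 6.
(x_1,x_2)=(0,1): 2·0+4·1=4≤13, 5·0+6·1=6≤10, objective 4.
(x_1,x_2)=(1,0): 2·1+4·0=2≤13, 5·1+6·0=5≤10, objective 3.
No feasible integer point exceeds 6.

6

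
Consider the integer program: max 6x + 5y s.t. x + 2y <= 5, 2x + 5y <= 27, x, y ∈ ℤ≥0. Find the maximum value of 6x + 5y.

30

(x,y)=(5,0) is feasible, giving 30.
(x,y)=(4,0) is feasible, giving 24.
The best lattice point is (5,0), giving 30.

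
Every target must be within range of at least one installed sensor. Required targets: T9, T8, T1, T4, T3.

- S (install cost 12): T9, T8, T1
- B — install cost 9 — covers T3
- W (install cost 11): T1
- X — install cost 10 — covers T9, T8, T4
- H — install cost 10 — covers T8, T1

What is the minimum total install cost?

29

Choose B, X, and H: together they cover T9, T8, T1, T4, T3 — every target.
Total install cost: 9 + 10 + 10 = 29.
No cover costs less than 29.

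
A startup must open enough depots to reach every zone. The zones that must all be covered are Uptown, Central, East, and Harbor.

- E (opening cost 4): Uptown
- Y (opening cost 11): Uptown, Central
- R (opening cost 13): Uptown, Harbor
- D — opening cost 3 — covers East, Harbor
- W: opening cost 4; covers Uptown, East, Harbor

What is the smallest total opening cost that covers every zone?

This is a weighted set-cover instance.
Choose Y and D: together they cover Uptown, Central, East, Harbor — every zone.
Total opening cost: 11 + 3 = 14.

14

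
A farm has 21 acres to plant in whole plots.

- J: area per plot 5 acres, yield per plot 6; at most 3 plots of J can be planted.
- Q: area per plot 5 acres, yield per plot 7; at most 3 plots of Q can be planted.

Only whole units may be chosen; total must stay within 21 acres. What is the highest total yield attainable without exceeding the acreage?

Q has the best ratio (7/5); taking only Q gives at most 3×7 = 21 (stopped by the supply cap of 3).
Mixing does better — 1×J and 3×Q: area 20 ≤ 21, yield 1·6 + 3·7 = 27.

27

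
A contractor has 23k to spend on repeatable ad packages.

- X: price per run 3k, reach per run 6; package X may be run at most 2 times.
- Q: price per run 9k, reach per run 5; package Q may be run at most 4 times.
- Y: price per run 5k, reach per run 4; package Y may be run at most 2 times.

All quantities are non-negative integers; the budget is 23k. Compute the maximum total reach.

This is a bounded integer knapsack.
X has the best ratio (6/3); taking only X gives at most 2×6 = 12 (stopped by the supply cap of 2).
Mixing does better — 2×X, 1×Q, and 1×Y: price 20 ≤ 23, reach 2·6 + 1·5 + 1·4 = 21.

21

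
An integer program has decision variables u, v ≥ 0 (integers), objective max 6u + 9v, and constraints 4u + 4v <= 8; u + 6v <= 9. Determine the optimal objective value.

The continuous relaxation peaks at (0.6, 1.4) with value 16.20; rounding to a feasible lattice point costs some objective.
(u,v)=(1,1): 4·1+4·1=8≤8, 1·1+6·1=7≤9, objective 15.
(u,v)=(2,0): 4·2+4·0=8≤8, 1·2+6·0=2≤9, objective 12.
(u,v)=(0,1): 4·0+4·1=4≤8, 1·0+6·1=6≤9, objective 9.
No feasible integer point exceeds 15.

15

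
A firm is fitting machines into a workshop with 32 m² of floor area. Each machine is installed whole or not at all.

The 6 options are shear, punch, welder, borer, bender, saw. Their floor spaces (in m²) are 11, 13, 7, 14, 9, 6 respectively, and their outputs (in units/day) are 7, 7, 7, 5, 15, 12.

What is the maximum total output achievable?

punch + bender + saw: floor space 13 + 9 + 6 = 28 ≤ 32, output 7 + 15 + 12 = 34.
welder + bender + saw: floor space 7 + 9 + 6 = 22 ≤ 32, output 7 + 15 + 12 = 34.
shear + bender + saw: floor space 11 + 9 + 6 = 26 ≤ 32, output 7 + 15 + 12 = 34.
The maximum output is 34; one optimal choice is welder, bender, and saw.

34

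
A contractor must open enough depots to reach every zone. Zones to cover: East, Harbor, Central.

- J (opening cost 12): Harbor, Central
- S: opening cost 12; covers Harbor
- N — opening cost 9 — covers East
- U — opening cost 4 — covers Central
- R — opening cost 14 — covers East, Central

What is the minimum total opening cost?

Choose J and N: together they cover East, Harbor, Central — every zone.
Total opening cost: 12 + 9 = 21.

21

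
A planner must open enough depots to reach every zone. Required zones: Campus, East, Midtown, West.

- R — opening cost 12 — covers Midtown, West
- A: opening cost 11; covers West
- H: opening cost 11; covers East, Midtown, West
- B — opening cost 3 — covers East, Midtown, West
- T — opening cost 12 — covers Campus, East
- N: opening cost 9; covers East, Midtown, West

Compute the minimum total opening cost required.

15

This is an integer covering problem.
Choose B and T: together they cover Campus, East, Midtown, West — every zone.
Total opening cost: 3 + 12 = 15.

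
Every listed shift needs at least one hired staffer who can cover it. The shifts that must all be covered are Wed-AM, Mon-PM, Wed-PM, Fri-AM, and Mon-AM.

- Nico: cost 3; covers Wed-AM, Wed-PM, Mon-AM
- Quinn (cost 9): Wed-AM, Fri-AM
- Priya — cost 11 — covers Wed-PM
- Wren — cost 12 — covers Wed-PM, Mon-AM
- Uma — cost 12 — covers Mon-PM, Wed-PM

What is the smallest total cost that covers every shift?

24

Choose Nico, Quinn, and Uma: together they cover Wed-AM, Mon-PM, Wed-PM, Fri-AM, Mon-AM — every shift.
Total cost: 3 + 9 + 12 = 24.
No cover costs less than 24.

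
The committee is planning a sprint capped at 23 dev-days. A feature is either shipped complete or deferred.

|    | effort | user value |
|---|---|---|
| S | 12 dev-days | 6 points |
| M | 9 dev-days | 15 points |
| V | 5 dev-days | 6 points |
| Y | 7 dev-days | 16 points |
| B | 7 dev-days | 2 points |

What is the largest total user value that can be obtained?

Take M, V, and Y: effort 9 + 5 + 7 = 21 ≤ 23, user value 15 + 6 + 16 = 37.
No other feasible combination does better.

37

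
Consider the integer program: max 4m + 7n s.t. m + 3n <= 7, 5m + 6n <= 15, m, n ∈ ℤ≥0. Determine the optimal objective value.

14

(m,n)=(0,2) is feasible, giving 14.
(m,n)=(1,1) is feasible, giving 11.
(m,n)=(0,1) is feasible, giving 7.
Maximum is 14 at (m,n)=(0,2).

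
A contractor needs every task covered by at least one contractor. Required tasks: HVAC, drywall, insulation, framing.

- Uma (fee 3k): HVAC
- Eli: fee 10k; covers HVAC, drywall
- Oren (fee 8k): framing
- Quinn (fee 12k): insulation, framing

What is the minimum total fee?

22

This is an integer covering problem.
Choose Eli and Quinn: together they cover HVAC, drywall, insulation, framing — every task.
Total fee: 10 + 12 = 22.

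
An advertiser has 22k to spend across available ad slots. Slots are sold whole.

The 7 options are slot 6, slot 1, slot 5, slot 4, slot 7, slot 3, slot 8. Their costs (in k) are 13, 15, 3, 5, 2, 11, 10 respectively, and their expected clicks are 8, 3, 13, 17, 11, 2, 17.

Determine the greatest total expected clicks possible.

58

This is an integer program with binary decision variables.
slot 5 + slot 4 + slot 7 + slot 8: cost 3 + 5 + 2 + 10 = 20 ≤ 22, expected clicks 13 + 17 + 11 + 17 = 58.
slot 5 + slot 4 + slot 8: cost 3 + 5 + 10 = 18 ≤ 22, expected clicks 13 + 17 + 17 = 47.
Best is slot 5, slot 4, slot 7, and slot 8 with total expected clicks 58.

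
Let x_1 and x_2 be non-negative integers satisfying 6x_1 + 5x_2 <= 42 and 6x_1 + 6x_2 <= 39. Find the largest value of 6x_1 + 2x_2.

36

The continuous relaxation peaks at (6.5, 0) with value 39.00; rounding to a feasible lattice point costs some objective.
(x_1,x_2)=(6,0) is feasible, giving 36.
(x_1,x_2)=(5,1) is feasible, giving 32.
(x_1,x_2)=(5,0) is feasible, giving 30.
The best lattice point is (6,0), giving 36.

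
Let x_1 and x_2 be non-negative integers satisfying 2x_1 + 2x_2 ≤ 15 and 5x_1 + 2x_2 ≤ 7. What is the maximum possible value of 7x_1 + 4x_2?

12

(x_1,x_2)=(0,3) is feasible, giving 12.
(x_1,x_2)=(0,2) is feasible, giving 8.
No feasible integer point exceeds 12.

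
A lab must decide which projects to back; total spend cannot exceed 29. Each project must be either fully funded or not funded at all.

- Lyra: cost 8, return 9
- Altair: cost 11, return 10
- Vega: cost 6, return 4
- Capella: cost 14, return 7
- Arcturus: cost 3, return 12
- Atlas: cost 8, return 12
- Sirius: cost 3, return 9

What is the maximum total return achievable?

46

Altair + Arcturus + Atlas + Sirius: cost 11 + 3 + 8 + 3 = 25 ≤ 29, return 10 + 12 + 12 + 9 = 43.
Lyra + Vega + Arcturus + Atlas + Sirius: cost 8 + 6 + 3 + 8 + 3 = 28 ≤ 29, return 9 + 4 + 12 + 12 + 9 = 46.
Lyra + Arcturus + Atlas + Sirius: cost 8 + 3 + 8 + 3 = 22 ≤ 29, return 9 + 12 + 12 + 9 = 42.
Best is Lyra, Vega, Arcturus, Atlas, and Sirius with total return 46.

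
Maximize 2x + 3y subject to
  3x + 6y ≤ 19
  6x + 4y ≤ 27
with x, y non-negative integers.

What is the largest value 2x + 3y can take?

10

The continuous relaxation peaks at (3.58, 1.38) with value 11.29; rounding to a feasible lattice point costs some objective.
(x,y)=(2,2): 3·2+6·2=18≤19, 6·2+4·2=20≤27, objective 10.
(x,y)=(3,1): 3·3+6·1=15≤19, 6·3+4·1=22≤27, objective 9.
(x,y)=(1,2): 3·1+6·2=15≤19, 6·1+4·2=14≤27, objective 8.
(x,y)=(4,0): 3·4+6·0=12≤19, 6·4+4·0=24≤27, objective 8.
The best lattice point is (2,2), giving 10.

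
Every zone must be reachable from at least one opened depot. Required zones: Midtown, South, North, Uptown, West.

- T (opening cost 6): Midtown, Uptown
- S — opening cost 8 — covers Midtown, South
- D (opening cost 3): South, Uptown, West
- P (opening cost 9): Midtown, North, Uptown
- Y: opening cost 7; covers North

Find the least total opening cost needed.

This is an integer covering problem.
Choose D and P: together they cover Midtown, South, North, Uptown, West — every zone.
Total opening cost: 3 + 9 = 12.

12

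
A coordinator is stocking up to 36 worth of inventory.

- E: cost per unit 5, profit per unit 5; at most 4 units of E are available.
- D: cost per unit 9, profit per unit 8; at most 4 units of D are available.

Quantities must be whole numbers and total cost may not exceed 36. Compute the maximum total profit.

32

Take 4×D: cost 36 ≤ 36, profit 4·8 = 32.
No other integer combination yields more.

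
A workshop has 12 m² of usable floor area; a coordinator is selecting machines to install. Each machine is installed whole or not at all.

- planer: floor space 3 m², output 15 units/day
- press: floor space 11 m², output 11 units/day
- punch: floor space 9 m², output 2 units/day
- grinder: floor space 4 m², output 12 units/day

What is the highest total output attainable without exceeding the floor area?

Allowing fractional choices, the relaxed optimum would be about 32.0, but machines are indivisible.
planer + grinder: floor space 3 + 4 = 7 ≤ 12, output 15 + 12 = 27.
planer + punch: floor space 3 + 9 = 12 ≤ 12, output 15 + 2 = 17.
planer: floor space 3 ≤ 12, output 15.
Best is planer and grinder with total output 27.

27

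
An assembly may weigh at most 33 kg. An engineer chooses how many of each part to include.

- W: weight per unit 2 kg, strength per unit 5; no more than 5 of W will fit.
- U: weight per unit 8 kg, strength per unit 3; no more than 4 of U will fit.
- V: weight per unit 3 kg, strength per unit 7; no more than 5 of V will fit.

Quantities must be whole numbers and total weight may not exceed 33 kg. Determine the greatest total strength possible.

5×W, 1×U, and 5×V: weight 33 ≤ 33, strength 5·5 + 1·3 + 5·7 = 63.
5×W and 5×V: weight 25 ≤ 33, strength 5·5 + 5·7 = 60.
Best is 63.

63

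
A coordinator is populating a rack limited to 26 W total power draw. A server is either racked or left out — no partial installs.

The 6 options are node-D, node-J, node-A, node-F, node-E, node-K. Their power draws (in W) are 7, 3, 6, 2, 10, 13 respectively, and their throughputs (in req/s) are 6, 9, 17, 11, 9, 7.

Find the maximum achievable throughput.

This is an integer program with binary decision variables.
Allowing fractional choices, the relaxed optimum would be about 50.3, but servers are indivisible.
node-J + node-A + node-F + node-E: power draw 3 + 6 + 2 + 10 = 21 ≤ 26, throughput 9 + 17 + 11 + 9 = 46.
node-D + node-J + node-A + node-F: power draw 7 + 3 + 6 + 2 = 18 ≤ 26, throughput 6 + 9 + 17 + 11 = 43.
node-J + node-A + node-F + node-K: power draw 3 + 6 + 2 + 13 = 24 ≤ 26, throughput 9 + 17 + 11 + 7 = 44.
Best is node-J, node-A, node-F, and node-E with total throughput 46.

46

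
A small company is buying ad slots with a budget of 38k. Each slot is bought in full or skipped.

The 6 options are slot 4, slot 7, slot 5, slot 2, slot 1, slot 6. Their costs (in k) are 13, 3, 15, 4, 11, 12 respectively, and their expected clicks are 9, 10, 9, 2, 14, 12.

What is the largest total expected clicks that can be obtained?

38

This is an integer program with binary decision variables.
Allowing fractional choices, the relaxed optimum would be about 44.3, but ad slots are indivisible.
slot 7 + slot 2 + slot 1 + slot 6: cost 3 + 4 + 11 + 12 = 30 ≤ 38, expected clicks 10 + 2 + 14 + 12 = 38.
slot 4 + slot 7 + slot 2 + slot 1: cost 13 + 3 + 4 + 11 = 31 ≤ 38, expected clicks 9 + 10 + 2 + 14 = 35.
slot 7 + slot 1 + slot 6: cost 3 + 11 + 12 = 26 ≤ 38, expected clicks 10 + 14 + 12 = 36.
Best is slot 7, slot 2, slot 1, and slot 6 with total expected clicks 38.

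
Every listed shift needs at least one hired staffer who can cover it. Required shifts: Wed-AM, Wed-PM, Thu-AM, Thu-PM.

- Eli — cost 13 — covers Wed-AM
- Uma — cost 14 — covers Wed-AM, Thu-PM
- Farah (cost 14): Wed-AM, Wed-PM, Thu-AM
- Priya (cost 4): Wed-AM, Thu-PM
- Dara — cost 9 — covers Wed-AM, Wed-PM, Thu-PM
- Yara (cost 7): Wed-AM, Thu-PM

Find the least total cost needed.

Choose Farah and Priya: together they cover Wed-AM, Wed-PM, Thu-AM, Thu-PM — every shift.
Total cost: 14 + 4 = 18.
No cover costs less than 18.

18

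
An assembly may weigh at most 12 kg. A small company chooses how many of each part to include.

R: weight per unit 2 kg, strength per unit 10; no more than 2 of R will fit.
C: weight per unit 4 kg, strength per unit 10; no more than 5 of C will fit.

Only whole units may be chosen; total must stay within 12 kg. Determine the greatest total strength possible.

3×C: weight 12 ≤ 12, strength 3·10 = 30.
2×R and 2×C: weight 12 ≤ 12, strength 2·10 + 2·10 = 40.
Best is 40.

40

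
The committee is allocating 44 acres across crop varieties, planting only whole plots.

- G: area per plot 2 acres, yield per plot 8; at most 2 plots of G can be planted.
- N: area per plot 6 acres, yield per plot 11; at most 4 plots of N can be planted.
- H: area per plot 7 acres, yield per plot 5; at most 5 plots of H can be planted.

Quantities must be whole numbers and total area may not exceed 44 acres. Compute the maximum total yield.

70

G has the best ratio (8/2); taking only G gives at most 2×8 = 16 (stopped by the supply cap of 2).
Mixing does better — 2×G, 4×N, and 2×H: area 42 ≤ 44, yield 2·8 + 4·11 + 2·5 = 70.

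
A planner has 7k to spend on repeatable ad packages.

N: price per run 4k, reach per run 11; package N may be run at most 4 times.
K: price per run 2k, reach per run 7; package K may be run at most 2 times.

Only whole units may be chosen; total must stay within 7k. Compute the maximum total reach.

18

This is a bounded integer knapsack.
Take 1×N and 1×K: price 6 ≤ 7, reach 1·11 + 1·7 = 18.
No other integer combination yields more.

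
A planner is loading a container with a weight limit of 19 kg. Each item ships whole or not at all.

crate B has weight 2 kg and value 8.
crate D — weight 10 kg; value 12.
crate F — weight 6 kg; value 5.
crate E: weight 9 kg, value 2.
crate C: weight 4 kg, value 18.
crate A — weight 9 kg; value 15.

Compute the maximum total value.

This is an integer program with binary decision variables.
crate B + crate C + crate A: weight 2 + 4 + 9 = 15 ≤ 19, value 8 + 18 + 15 = 41.
crate B + crate D + crate C: weight 2 + 10 + 4 = 16 ≤ 19, value 8 + 12 + 18 = 38.
Best is crate B, crate C, and crate A with total value 41.

41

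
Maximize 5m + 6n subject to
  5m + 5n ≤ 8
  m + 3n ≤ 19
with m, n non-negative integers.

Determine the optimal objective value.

6

(m,n)=(0,1) is feasible, giving 6.
(m,n)=(1,0) is feasible, giving 5.
Maximum is 6 at (m,n)=(0,1).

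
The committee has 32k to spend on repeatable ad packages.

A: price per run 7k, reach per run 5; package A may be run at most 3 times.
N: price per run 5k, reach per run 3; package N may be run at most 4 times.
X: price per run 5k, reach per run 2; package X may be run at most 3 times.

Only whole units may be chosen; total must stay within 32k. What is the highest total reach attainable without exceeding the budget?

21

This is a bounded integer knapsack.
Take 3×A and 2×N: price 31 ≤ 32, reach 3·5 + 2·3 = 21.
A has the best ratio (5/7) and is taken to its limit of 3; remaining capacity is filled optimally with the others.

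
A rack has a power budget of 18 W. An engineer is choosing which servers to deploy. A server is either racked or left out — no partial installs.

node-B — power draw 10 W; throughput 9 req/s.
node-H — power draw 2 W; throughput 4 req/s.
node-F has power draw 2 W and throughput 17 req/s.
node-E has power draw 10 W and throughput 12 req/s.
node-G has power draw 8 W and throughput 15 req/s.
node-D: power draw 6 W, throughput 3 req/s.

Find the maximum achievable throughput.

39

This is an integer program with binary decision variables.
Allowing fractional choices, the relaxed optimum would be about 43.2, but servers are indivisible.
node-H + node-F + node-G: power draw 2 + 2 + 8 = 12 ≤ 18, throughput 4 + 17 + 15 = 36.
node-H + node-F + node-G + node-D: power draw 2 + 2 + 8 + 6 = 18 ≤ 18, throughput 4 + 17 + 15 + 3 = 39.
node-F + node-G + node-D: power draw 2 + 8 + 6 = 16 ≤ 18, throughput 17 + 15 + 3 = 35.
Best is node-H, node-F, node-G, and node-D with total throughput 39.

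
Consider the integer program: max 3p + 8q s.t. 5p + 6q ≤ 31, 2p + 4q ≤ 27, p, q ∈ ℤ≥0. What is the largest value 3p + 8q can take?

Relaxing integrality, the LP optimum is 41.33 at (p,q) = (0, 5.17), which is not an integer point.
(p,q)=(0,5) is feasible, giving 40.
(p,q)=(1,4) is feasible, giving 35.
(p,q)=(0,4) is feasible, giving 32.
No feasible integer point exceeds 40.

40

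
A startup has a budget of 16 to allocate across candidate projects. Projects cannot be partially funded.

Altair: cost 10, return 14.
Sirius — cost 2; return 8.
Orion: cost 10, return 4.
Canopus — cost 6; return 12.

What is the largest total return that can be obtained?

Altair + Sirius: cost 10 + 2 = 12 ≤ 16, return 14 + 8 = 22.
Sirius + Canopus: cost 2 + 6 = 8 ≤ 16, return 8 + 12 = 20.
Altair + Canopus: cost 10 + 6 = 16 ≤ 16, return 14 + 12 = 26.
Best is Altair and Canopus with total return 26.

26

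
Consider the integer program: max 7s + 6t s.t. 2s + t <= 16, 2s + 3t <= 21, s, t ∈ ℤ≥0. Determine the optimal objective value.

61

(s,t)=(7,2) is feasible, giving 61.
(s,t)=(6,3) is feasible, giving 60.
(s,t)=(7,1) is feasible, giving 55.
(s,t)=(6,2) is feasible, giving 54.
The best lattice point is (7,2), giving 61.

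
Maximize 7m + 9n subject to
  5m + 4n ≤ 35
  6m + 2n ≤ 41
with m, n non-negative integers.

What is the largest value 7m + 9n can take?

72

Relaxing integrality, the LP optimum is 78.75 at (m,n) = (0, 8.75), which is not an integer point.
(m,n)=(0,8): 5·0+4·8=32≤35, 6·0+2·8=16≤41, objective 72.
(m,n)=(1,7): 5·1+4·7=33≤35, 6·1+2·7=20≤41, objective 70.
(m,n)=(0,7): 5·0+4·7=28≤35, 6·0+2·7=14≤41, objective 63.
The best lattice point is (0,8), giving 72.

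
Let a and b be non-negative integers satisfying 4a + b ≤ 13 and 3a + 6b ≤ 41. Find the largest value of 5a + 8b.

53

The continuous relaxation peaks at (1.76, 5.95) with value 56.43; rounding to a feasible lattice point costs some objective.
(a,b)=(1,6) is feasible, giving 53.
(a,b)=(2,5) is feasible, giving 50.
The best lattice point is (1,6), giving 53.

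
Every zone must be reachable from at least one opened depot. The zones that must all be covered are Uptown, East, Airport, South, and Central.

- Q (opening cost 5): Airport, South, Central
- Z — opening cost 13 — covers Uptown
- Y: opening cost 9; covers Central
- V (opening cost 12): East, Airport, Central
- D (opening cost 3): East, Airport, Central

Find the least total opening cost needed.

21

Choose Q, Z, and D: together they cover Uptown, East, Airport, South, Central — every zone.
Total opening cost: 5 + 13 + 3 = 21.
No cover costs less than 21.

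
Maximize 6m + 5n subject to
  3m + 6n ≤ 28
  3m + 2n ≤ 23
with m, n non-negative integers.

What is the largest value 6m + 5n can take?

47

(m,n)=(7,1): 3·7+6·1=27≤28, 3·7+2·1=23≤23, objective 47.
(m,n)=(7,0): 3·7+6·0=21≤28, 3·7+2·0=21≤23, objective 42.
(m,n)=(6,1): 3·6+6·1=24≤28, 3·6+2·1=20≤23, objective 41.
The best lattice point is (7,1), giving 47.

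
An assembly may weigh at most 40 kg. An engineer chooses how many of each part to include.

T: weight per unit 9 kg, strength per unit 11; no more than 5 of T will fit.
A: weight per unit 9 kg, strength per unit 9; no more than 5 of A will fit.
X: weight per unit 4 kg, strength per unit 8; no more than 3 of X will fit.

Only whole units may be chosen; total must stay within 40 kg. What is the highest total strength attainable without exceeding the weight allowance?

57

2×T, 1×A, and 3×X: weight 39 ≤ 40, strength 2·11 + 1·9 + 3·8 = 55.
3×T and 3×X: weight 39 ≤ 40, strength 3·11 + 3·8 = 57.
Best is 57.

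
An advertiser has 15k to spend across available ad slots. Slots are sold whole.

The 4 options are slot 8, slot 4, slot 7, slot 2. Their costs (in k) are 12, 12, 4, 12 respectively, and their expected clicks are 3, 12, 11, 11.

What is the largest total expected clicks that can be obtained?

This is a 0-1 knapsack instance.
Allowing fractional choices, the relaxed optimum would be about 22.0, but ad slots are indivisible.
slot 7: cost 4 ≤ 15, expected clicks 11.
slot 4: cost 12 ≤ 15, expected clicks 12.
slot 2: cost 12 ≤ 15, expected clicks 11.
Best is slot 4 with total expected clicks 12.

12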